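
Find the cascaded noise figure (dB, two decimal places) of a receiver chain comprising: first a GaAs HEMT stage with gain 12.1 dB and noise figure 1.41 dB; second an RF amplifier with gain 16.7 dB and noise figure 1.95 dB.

Convert to linear (a loss of L dB is a gain of −L dB): F_i = 10^(NF_i/10), G_i = 10^(G_i,dB/10)
  Stage 1: F_1 = 10^(1.41/10) = 1.384, G_1 = 10^(12.1/10) = 16.22
  Stage 2: F_2 = 10^(1.95/10) = 1.567, G_2 = 10^(16.7/10) = 46.77
Friis cascade:
  F = 1.384 + (1.567 − 1)/16.22 = 1.419
NF = 10 log₁₀(1.419) = 1.52 dB

1.52 dB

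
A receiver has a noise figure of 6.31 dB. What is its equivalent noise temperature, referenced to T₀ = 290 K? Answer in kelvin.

950 K

F = 10^(6.31/10) = 4.27563
T_e = (F − 1)·T₀ = (4.27563 − 1) × 290 = 950 K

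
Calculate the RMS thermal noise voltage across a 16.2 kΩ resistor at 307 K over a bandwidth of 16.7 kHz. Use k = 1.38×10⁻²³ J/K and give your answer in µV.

2.14 µV

V_n = √(4kTRB)
4kTRB = 4 × 1.38×10⁻²³ × 307 × 1.62×10⁴ × 1.67×10⁴ = 4.58×10⁻¹² V²
V_n = √(4.58×10⁻¹²) = 2.14×10⁻⁶ V = 2.14 µV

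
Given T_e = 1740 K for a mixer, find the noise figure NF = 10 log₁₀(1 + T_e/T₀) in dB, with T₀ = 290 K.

8.45 dB

F = 1 + T_e/T₀ = 1 + 1740/290 = 7
NF = 10 log₁₀(7) = 8.45 dB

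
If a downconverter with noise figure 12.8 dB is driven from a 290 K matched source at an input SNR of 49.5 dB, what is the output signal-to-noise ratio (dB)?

By definition F = SNR_in/SNR_out, so in dB: SNR_out = SNR_in − NF
SNR_out = 49.5 − 12.8 = 36.7 dB

36.7 dB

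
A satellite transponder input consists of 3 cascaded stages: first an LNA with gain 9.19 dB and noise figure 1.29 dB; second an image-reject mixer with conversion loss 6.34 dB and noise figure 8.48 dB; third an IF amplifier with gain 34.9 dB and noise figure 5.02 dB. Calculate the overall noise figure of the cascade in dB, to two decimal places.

5.06 dB

Convert to linear (a loss of L dB is a gain of −L dB): F_i = 10^(NF_i/10), G_i = 10^(G_i,dB/10)
  Stage 1: F_1 = 10^(1.29/10) = 1.346, G_1 = 10^(9.19/10) = 8.299
  Stage 2: F_2 = 10^(8.48/10) = 7.047, G_2 = 10^(−6.34/10) = 0.2323
  Stage 3: F_3 = 10^(5.02/10) = 3.177, G_3 = 10^(34.9/10) = 3090
Friis cascade:
  F = 1.346 + (7.047 − 1)/8.299 + (3.177 − 1)/1.928 = 3.204
NF = 10 log₁₀(3.204) = 5.06 dB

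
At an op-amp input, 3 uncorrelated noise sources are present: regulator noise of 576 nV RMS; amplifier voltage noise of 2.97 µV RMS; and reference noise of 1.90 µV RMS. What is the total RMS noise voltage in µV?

Uncorrelated sources add in power (mean-square): V_tot = √(ΣV_i²)
V_tot = √[(5.76×10⁻⁷)² + (2.97×10⁻⁶)² + (1.90×10⁻⁶)²] = 3.57×10⁻⁶ V = 3.57 µV

3.57 µV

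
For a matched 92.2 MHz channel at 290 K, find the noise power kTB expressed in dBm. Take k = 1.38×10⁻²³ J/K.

−94.3 dBm

P_n = kTB = 1.38×10⁻²³ × 290 × 9.22×10⁷ = 3.69×10⁻¹³ W
In dBm: 10 log₁₀(3.69×10⁻¹³ / 10⁻³) = −94.3 dBm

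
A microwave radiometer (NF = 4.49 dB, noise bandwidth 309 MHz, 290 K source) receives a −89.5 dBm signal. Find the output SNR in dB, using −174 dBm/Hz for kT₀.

Noise floor: N = −174 + 10 log₁₀(B) + NF
10 log₁₀(3.09×10⁸) = 84.9 dB
N = −174 + 84.9 + 4.49 = −84.61 dBm
SNR = P_sig − N = −89.5 − (−84.61) = −4.89 dB → −4.9 dB

−4.9 dB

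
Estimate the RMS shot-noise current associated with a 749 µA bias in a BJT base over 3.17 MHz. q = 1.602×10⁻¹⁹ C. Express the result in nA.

I_n = √(2qI·B)
2qI·B = 2 × 1.602×10⁻¹⁹ × 7.49×10⁻⁴ × 3.17×10⁶ = 7.61×10⁻¹⁶ A²
I_n = √(7.61×10⁻¹⁶) = 2.76×10⁻⁸ A = 27.6 nA

27.6 nA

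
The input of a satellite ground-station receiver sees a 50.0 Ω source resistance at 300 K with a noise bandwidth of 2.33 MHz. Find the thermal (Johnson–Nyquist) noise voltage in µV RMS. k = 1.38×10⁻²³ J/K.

V_n = √(4kTRB)
4kTRB = 4 × 1.38×10⁻²³ × 300 × 5.00×10¹ × 2.33×10⁶ = 1.93×10⁻¹² V²
V_n = √(1.93×10⁻¹²) = 1.39×10⁻⁶ V = 1.39 µV

1.39 µV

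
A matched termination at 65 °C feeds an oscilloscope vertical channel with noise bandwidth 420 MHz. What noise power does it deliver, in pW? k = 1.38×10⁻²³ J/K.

1.96 pW

T = 65 °C + 273.15 = 338.15 K
P_n = kTB = 1.38×10⁻²³ × 338.15 × 4.20×10⁸ = 1.96×10⁻¹² W = 1.96 pW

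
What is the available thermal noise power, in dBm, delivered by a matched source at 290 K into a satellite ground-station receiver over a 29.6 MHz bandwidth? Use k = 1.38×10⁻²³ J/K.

−99.3 dBm

P_n = kTB = 1.38×10⁻²³ × 290 × 2.96×10⁷ = 1.18×10⁻¹³ W
In dBm: 10 log₁₀(1.18×10⁻¹³ / 10⁻³) = −99.3 dBm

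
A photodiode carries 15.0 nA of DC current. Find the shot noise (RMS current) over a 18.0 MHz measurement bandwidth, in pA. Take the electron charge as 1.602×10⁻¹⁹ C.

I_n = √(2qI·B)
2qI·B = 2 × 1.602×10⁻¹⁹ × 1.50×10⁻⁸ × 1.80×10⁷ = 8.65×10⁻²⁰ A²
I_n = √(8.65×10⁻²⁰) = 2.94×10⁻¹⁰ A = 294 pA

294 pA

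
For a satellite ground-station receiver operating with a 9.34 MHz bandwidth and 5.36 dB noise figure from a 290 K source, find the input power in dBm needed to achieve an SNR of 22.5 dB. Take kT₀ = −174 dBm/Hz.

Sensitivity = −174 + 10 log₁₀(B) + NF + SNR_min
= −174 + 69.7 + 5.36 + 22.5
= −76.44 dBm → −76.4 dBm

−76.4 dBm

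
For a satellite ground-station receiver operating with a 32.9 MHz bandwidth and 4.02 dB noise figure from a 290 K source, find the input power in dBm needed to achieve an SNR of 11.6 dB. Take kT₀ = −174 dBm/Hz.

Sensitivity = −174 + 10 log₁₀(B) + NF + SNR_min
= −174 + 75.17 + 4.02 + 11.6
= −83.21 dBm → −83.2 dBm

−83.2 dBm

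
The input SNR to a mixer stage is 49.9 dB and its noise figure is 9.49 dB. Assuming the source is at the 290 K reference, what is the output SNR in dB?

40.41 dB

By definition F = SNR_in/SNR_out, so in dB: SNR_out = SNR_in − NF
SNR_out = 49.9 − 9.49 = 40.41 dB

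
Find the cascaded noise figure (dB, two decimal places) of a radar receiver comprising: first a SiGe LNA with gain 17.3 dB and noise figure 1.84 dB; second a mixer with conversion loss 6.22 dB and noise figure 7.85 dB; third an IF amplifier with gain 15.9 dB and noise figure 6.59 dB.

Convert to linear (a loss of L dB is a gain of −L dB): F_i = 10^(NF_i/10), G_i = 10^(G_i,dB/10)
  Stage 1: F_1 = 10^(1.84/10) = 1.528, G_1 = 10^(17.3/10) = 53.70
  Stage 2: F_2 = 10^(7.85/10) = 6.095, G_2 = 10^(−6.22/10) = 0.2388
  Stage 3: F_3 = 10^(6.59/10) = 4.560, G_3 = 10^(15.9/10) = 38.90
Friis cascade:
  F = 1.528 + (6.095 − 1)/53.70 + (4.560 − 1)/12.82 = 1.900
NF = 10 log₁₀(1.900) = 2.79 dB

2.79 dB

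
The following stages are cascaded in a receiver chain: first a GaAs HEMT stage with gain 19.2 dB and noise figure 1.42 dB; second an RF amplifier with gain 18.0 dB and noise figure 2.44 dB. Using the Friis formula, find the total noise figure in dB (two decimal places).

Convert to linear (a loss of L dB is a gain of −L dB): F_i = 10^(NF_i/10), G_i = 10^(G_i,dB/10)
  Stage 1: F_1 = 10^(1.42/10) = 1.387, G_1 = 10^(19.2/10) = 83.18
  Stage 2: F_2 = 10^(2.44/10) = 1.754, G_2 = 10^(18.0/10) = 63.10
Friis cascade:
  F = 1.387 + (1.754 − 1)/83.18 = 1.396
NF = 10 log₁₀(1.396) = 1.45 dB

1.45 dB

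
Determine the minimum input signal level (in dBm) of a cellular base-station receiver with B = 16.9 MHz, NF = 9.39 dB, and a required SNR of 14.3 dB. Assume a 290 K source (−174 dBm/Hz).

Sensitivity = −174 + 10 log₁₀(B) + NF + SNR_min
= −174 + 72.28 + 9.39 + 14.3
= −78.03 dBm → −78.0 dBm

−78.0 dBm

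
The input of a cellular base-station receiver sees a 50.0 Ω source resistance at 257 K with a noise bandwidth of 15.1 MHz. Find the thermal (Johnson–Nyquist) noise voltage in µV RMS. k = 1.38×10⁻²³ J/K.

V_n = √(4kTRB)
4kTRB = 4 × 1.38×10⁻²³ × 257 × 5.00×10¹ × 1.51×10⁷ = 1.07×10⁻¹¹ V²
V_n = √(1.07×10⁻¹¹) = 3.27×10⁻⁶ V = 3.27 µV

3.27 µV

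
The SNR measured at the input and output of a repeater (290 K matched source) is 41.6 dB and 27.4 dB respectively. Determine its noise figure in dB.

14.2 dB

NF (dB) = SNR_in(dB) − SNR_out(dB) when the source is at T₀
NF = 41.6 − 27.4 = 14.2 dB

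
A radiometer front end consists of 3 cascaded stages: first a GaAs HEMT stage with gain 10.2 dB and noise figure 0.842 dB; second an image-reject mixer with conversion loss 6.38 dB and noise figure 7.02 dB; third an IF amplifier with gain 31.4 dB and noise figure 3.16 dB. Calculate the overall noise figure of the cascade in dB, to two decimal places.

Convert to linear (a loss of L dB is a gain of −L dB): F_i = 10^(NF_i/10), G_i = 10^(G_i,dB/10)
  Stage 1: F_1 = 10^(0.842/10) = 1.214, G_1 = 10^(10.2/10) = 10.47
  Stage 2: F_2 = 10^(7.02/10) = 5.035, G_2 = 10^(−6.38/10) = 0.2301
  Stage 3: F_3 = 10^(3.16/10) = 2.070, G_3 = 10^(31.4/10) = 1380
Friis cascade:
  F = 1.214 + (5.035 − 1)/10.47 + (2.070 − 1)/2.410 = 2.043
NF = 10 log₁₀(2.043) = 3.10 dB

3.10 dB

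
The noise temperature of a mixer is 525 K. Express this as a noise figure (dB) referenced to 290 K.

F = 1 + T_e/T₀ = 1 + 525/290 = 2.81034
NF = 10 log₁₀(2.81034) = 4.49 dB

4.49 dB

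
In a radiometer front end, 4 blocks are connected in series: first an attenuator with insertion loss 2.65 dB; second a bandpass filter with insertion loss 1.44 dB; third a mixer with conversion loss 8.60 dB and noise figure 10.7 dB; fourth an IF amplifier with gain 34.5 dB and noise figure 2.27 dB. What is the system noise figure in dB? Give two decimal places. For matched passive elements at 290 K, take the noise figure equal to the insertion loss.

Convert to linear (a loss of L dB is a gain of −L dB): F_i = 10^(NF_i/10), G_i = 10^(G_i,dB/10)
  Stage 1: F_1 = 10^(2.65/10) = 1.841, G_1 = 10^(−2.65/10) = 0.5433
  Stage 2: F_2 = 10^(1.44/10) = 1.393, G_2 = 10^(−1.44/10) = 0.7178
  Stage 3: F_3 = 10^(10.7/10) = 11.75, G_3 = 10^(−8.60/10) = 0.1380
  Stage 4: F_4 = 10^(2.27/10) = 1.687, G_4 = 10^(34.5/10) = 2818
Friis cascade:
  F = 1.841 + (1.393 − 1)/0.5433 + (11.75 − 1)/0.3899 + (1.687 − 1)/0.05383 = 42.88
NF = 10 log₁₀(42.88) = 16.32 dB

16.32 dB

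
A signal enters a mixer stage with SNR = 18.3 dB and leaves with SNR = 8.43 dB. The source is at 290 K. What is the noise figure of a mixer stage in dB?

NF (dB) = SNR_in(dB) − SNR_out(dB) when the source is at T₀
NF = 18.3 − 8.43 = 9.87 dB

9.87 dB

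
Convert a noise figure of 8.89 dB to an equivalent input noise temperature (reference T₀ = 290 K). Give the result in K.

F = 10^(8.89/10) = 7.74462
T_e = (F − 1)·T₀ = (7.74462 − 1) × 290 = 1956 K

1956 K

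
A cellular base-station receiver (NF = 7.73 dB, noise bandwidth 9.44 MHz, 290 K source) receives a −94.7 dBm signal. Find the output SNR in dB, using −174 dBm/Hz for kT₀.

Noise floor: N = −174 + 10 log₁₀(B) + NF
10 log₁₀(9.44×10⁶) = 69.75 dB
N = −174 + 69.75 + 7.73 = −96.52 dBm
SNR = P_sig − N = −94.7 − (−96.52) = 1.82 dB → 1.8 dB

1.8 dB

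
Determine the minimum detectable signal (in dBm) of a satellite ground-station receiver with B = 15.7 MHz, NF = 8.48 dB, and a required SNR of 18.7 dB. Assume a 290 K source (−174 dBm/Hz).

−74.9 dBm

Sensitivity = −174 + 10 log₁₀(B) + NF + SNR_min
= −174 + 71.96 + 8.48 + 18.7
= −74.86 dBm → −74.9 dBm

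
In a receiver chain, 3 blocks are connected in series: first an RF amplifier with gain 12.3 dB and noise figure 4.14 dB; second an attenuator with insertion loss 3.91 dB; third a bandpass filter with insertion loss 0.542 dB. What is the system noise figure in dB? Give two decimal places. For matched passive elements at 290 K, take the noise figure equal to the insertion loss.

4.31 dB

Convert to linear (a loss of L dB is a gain of −L dB): F_i = 10^(NF_i/10), G_i = 10^(G_i,dB/10)
  Stage 1: F_1 = 10^(4.14/10) = 2.594, G_1 = 10^(12.3/10) = 16.98
  Stage 2: F_2 = 10^(3.91/10) = 2.460, G_2 = 10^(−3.91/10) = 0.4064
  Stage 3: F_3 = 10^(0.542/10) = 1.133, G_3 = 10^(−0.542/10) = 0.8827
Friis cascade:
  F = 2.594 + (2.460 − 1)/16.98 + (1.133 − 1)/6.902 = 2.699
NF = 10 log₁₀(2.699) = 4.31 dB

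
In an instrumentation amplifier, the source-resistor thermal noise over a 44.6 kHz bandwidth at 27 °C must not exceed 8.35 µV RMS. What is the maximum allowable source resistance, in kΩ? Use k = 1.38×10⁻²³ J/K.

T = 27 °C + 273.15 = 300.15 K
Johnson–Nyquist: V_n = √(4kTRB) ⇒ R = V_n² / (4kTB)
4kTB = 4 × 1.38×10⁻²³ × 300.15 × 4.46×10⁴ = 7.39×10⁻¹⁶
R = (8.35×10⁻⁶)² / 7.39×10⁻¹⁶ = 9.44×10⁴ Ω = 94.4 kΩ

94.4 kΩ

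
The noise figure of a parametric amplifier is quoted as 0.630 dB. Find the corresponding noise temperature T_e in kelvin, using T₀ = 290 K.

F = 10^(0.630/10) = 1.15611
T_e = (F − 1)·T₀ = (1.15611 − 1) × 290 = 45.3 K

45.3 K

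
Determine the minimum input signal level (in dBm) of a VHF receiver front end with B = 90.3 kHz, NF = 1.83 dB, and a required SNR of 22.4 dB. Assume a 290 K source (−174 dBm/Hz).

−100.2 dBm

Sensitivity = −174 + 10 log₁₀(B) + NF + SNR_min
= −174 + 49.56 + 1.83 + 22.4
= −100.21 dBm → −100.2 dBm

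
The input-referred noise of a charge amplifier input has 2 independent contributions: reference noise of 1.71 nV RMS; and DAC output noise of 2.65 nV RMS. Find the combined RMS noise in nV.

Uncorrelated sources add in power (mean-square): V_tot = √(ΣV_i²)
V_tot = √[(1.71×10⁻⁹)² + (2.65×10⁻⁹)²] = 3.15×10⁻⁹ V = 3.15 nV

3.15 nV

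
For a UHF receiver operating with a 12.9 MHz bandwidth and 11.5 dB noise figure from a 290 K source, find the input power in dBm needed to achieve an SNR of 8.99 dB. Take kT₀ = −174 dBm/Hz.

−82.4 dBm

Sensitivity = −174 + 10 log₁₀(B) + NF + SNR_min
= −174 + 71.11 + 11.5 + 8.99
= −82.40 dBm → −82.4 dBm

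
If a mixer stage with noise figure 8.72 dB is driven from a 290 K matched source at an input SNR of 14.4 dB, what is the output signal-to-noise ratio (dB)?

5.68 dB

By definition F = SNR_in/SNR_out, so in dB: SNR_out = SNR_in − NF
SNR_out = 14.4 − 8.72 = 5.68 dB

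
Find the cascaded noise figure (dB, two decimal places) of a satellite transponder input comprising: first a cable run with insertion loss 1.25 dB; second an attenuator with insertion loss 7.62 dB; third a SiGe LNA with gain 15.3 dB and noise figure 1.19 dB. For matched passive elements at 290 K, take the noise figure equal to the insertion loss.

Convert to linear (a loss of L dB is a gain of −L dB): F_i = 10^(NF_i/10), G_i = 10^(G_i,dB/10)
  Stage 1: F_1 = 10^(1.25/10) = 1.334, G_1 = 10^(−1.25/10) = 0.7499
  Stage 2: F_2 = 10^(7.62/10) = 5.781, G_2 = 10^(−7.62/10) = 0.1730
  Stage 3: F_3 = 10^(1.19/10) = 1.315, G_3 = 10^(15.3/10) = 33.88
Friis cascade:
  F = 1.334 + (5.781 − 1)/0.7499 + (1.315 − 1)/0.1297 = 10.14
NF = 10 log₁₀(10.14) = 10.06 dB

10.06 dB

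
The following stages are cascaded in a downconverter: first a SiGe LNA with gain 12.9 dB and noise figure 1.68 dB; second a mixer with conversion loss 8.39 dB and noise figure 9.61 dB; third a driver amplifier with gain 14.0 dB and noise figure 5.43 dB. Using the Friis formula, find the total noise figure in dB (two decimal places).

Convert to linear (a loss of L dB is a gain of −L dB): F_i = 10^(NF_i/10), G_i = 10^(G_i,dB/10)
  Stage 1: F_1 = 10^(1.68/10) = 1.472, G_1 = 10^(12.9/10) = 19.50
  Stage 2: F_2 = 10^(9.61/10) = 9.141, G_2 = 10^(−8.39/10) = 0.1449
  Stage 3: F_3 = 10^(5.43/10) = 3.491, G_3 = 10^(14.0/10) = 25.12
Friis cascade:
  F = 1.472 + (9.141 − 1)/19.50 + (3.491 − 1)/2.825 = 2.772
NF = 10 log₁₀(2.772) = 4.43 dB

4.43 dB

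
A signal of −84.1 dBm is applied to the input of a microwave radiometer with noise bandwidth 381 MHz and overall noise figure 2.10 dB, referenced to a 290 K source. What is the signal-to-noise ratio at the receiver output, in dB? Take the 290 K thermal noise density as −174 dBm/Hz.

2.0 dB

Noise floor: N = −174 + 10 log₁₀(B) + NF
10 log₁₀(3.81×10⁸) = 85.81 dB
N = −174 + 85.81 + 2.10 = −86.09 dBm
SNR = P_sig − N = −84.1 − (−86.09) = 1.99 dB → 2.0 dB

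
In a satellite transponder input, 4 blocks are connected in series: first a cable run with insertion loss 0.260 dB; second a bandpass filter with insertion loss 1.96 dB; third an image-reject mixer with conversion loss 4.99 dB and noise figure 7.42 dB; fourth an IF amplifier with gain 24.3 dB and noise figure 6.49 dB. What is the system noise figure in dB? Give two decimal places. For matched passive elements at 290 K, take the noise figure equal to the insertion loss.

Convert to linear (a loss of L dB is a gain of −L dB): F_i = 10^(NF_i/10), G_i = 10^(G_i,dB/10)
  Stage 1: F_1 = 10^(0.260/10) = 1.062, G_1 = 10^(−0.260/10) = 0.9419
  Stage 2: F_2 = 10^(1.96/10) = 1.570, G_2 = 10^(−1.96/10) = 0.6368
  Stage 3: F_3 = 10^(7.42/10) = 5.521, G_3 = 10^(−4.99/10) = 0.3170
  Stage 4: F_4 = 10^(6.49/10) = 4.457, G_4 = 10^(24.3/10) = 269.2
Friis cascade:
  F = 1.062 + (1.570 − 1)/0.9419 + (5.521 − 1)/0.5998 + (4.457 − 1)/0.1901 = 27.39
NF = 10 log₁₀(27.39) = 14.38 dB

14.38 dB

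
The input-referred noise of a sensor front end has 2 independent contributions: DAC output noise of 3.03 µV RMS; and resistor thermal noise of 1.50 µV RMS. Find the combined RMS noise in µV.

3.38 µV

Uncorrelated sources add in power (mean-square): V_tot = √(ΣV_i²)
V_tot = √[(3.03×10⁻⁶)² + (1.50×10⁻⁶)²] = 3.38×10⁻⁶ V = 3.38 µV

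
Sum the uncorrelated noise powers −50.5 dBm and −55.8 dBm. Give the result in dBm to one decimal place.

Convert to linear, add, convert back:
P₁ = 8.91×10⁻⁹ W, P₂ = 2.63×10⁻⁹ W
P_tot = 1.15×10⁻⁸ W → 10 log₁₀(P_tot / 10⁻³) = −49.4 dBm

−49.4 dBm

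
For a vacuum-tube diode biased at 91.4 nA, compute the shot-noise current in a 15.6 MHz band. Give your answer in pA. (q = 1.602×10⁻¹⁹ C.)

I_n = √(2qI·B)
2qI·B = 2 × 1.602×10⁻¹⁹ × 9.14×10⁻⁸ × 1.56×10⁷ = 4.57×10⁻¹⁹ A²
I_n = √(4.57×10⁻¹⁹) = 6.76×10⁻¹⁰ A = 676 pA

676 pA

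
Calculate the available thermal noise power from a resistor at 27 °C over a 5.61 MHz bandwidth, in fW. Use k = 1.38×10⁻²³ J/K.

23.2 fW

T = 27 °C + 273.15 = 300.15 K
P_n = kTB = 1.38×10⁻²³ × 300.15 × 5.61×10⁶ = 2.32×10⁻¹⁴ W = 23.2 fW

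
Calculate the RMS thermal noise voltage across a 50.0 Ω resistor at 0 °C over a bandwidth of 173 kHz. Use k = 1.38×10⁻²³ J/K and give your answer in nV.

T = 0 °C + 273.15 = 273.15 K
V_n = √(4kTRB)
4kTRB = 4 × 1.38×10⁻²³ × 273.15 × 5.00×10¹ × 1.73×10⁵ = 1.30×10⁻¹³ V²
V_n = √(1.30×10⁻¹³) = 3.61×10⁻⁷ V = 361 nV

361 nV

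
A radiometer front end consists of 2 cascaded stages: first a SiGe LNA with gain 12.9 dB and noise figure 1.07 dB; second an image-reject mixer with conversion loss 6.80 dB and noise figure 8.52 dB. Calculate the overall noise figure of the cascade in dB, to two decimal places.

Convert to linear (a loss of L dB is a gain of −L dB): F_i = 10^(NF_i/10), G_i = 10^(G_i,dB/10)
  Stage 1: F_1 = 10^(1.07/10) = 1.279, G_1 = 10^(12.9/10) = 19.50
  Stage 2: F_2 = 10^(8.52/10) = 7.112, G_2 = 10^(−6.80/10) = 0.2089
Friis cascade:
  F = 1.279 + (7.112 − 1)/19.50 = 1.593
NF = 10 log₁₀(1.593) = 2.02 dB

2.02 dB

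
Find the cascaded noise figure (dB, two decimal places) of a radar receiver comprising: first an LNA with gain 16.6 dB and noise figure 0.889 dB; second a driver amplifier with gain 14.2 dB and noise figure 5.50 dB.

Convert to linear (a loss of L dB is a gain of −L dB): F_i = 10^(NF_i/10), G_i = 10^(G_i,dB/10)
  Stage 1: F_1 = 10^(0.889/10) = 1.227, G_1 = 10^(16.6/10) = 45.71
  Stage 2: F_2 = 10^(5.50/10) = 3.548, G_2 = 10^(14.2/10) = 26.30
Friis cascade:
  F = 1.227 + (3.548 − 1)/45.71 = 1.283
NF = 10 log₁₀(1.283) = 1.08 dB

1.08 dB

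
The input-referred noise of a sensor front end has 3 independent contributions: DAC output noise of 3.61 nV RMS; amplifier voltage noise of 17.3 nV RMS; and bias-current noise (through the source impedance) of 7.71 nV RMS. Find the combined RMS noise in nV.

Uncorrelated sources add in power (mean-square): V_tot = √(ΣV_i²)
V_tot = √[(3.61×10⁻⁹)² + (1.73×10⁻⁸)² + (7.71×10⁻⁹)²] = 1.93×10⁻⁸ V = 19.3 nV

19.3 nV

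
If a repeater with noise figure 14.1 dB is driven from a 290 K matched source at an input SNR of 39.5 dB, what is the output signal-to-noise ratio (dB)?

By definition F = SNR_in/SNR_out, so in dB: SNR_out = SNR_in − NF
SNR_out = 39.5 − 14.1 = 25.4 dB

25.4 dB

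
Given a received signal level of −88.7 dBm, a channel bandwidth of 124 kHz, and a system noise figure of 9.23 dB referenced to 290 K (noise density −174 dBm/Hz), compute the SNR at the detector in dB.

Noise floor: N = −174 + 10 log₁₀(B) + NF
10 log₁₀(1.24×10⁵) = 50.93 dB
N = −174 + 50.93 + 9.23 = −113.84 dBm
SNR = P_sig − N = −88.7 − (−113.84) = 25.14 dB → 25.1 dB

25.1 dB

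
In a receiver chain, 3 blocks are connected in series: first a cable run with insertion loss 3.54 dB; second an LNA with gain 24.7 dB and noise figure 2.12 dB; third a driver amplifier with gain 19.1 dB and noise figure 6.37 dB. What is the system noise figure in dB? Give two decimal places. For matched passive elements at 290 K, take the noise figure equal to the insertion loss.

Convert to linear (a loss of L dB is a gain of −L dB): F_i = 10^(NF_i/10), G_i = 10^(G_i,dB/10)
  Stage 1: F_1 = 10^(3.54/10) = 2.259, G_1 = 10^(−3.54/10) = 0.4426
  Stage 2: F_2 = 10^(2.12/10) = 1.629, G_2 = 10^(24.7/10) = 295.1
  Stage 3: F_3 = 10^(6.37/10) = 4.335, G_3 = 10^(19.1/10) = 81.28
Friis cascade:
  F = 2.259 + (1.629 − 1)/0.4426 + (4.335 − 1)/130.6 = 3.707
NF = 10 log₁₀(3.707) = 5.69 dB

5.69 dB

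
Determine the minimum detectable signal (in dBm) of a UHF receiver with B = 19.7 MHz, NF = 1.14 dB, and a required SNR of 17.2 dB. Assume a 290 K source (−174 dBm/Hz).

Sensitivity = −174 + 10 log₁₀(B) + NF + SNR_min
= −174 + 72.94 + 1.14 + 17.2
= −82.72 dBm → −82.7 dBm

−82.7 dBm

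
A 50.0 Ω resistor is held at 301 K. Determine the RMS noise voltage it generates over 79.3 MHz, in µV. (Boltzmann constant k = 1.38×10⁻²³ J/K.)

8.12 µV

V_n = √(4kTRB)
4kTRB = 4 × 1.38×10⁻²³ × 301 × 5.00×10¹ × 7.93×10⁷ = 6.59×10⁻¹¹ V²
V_n = √(6.59×10⁻¹¹) = 8.12×10⁻⁶ V = 8.12 µV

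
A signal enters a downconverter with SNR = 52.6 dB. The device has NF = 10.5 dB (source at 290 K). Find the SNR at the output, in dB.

42.1 dB

By definition F = SNR_in/SNR_out, so in dB: SNR_out = SNR_in − NF
SNR_out = 52.6 − 10.5 = 42.1 dB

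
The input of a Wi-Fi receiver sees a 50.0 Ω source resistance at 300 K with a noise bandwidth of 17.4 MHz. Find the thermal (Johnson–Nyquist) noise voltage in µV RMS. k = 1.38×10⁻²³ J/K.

3.80 µV

V_n = √(4kTRB)
4kTRB = 4 × 1.38×10⁻²³ × 300 × 5.00×10¹ × 1.74×10⁷ = 1.44×10⁻¹¹ V²
V_n = √(1.44×10⁻¹¹) = 3.80×10⁻⁶ V = 3.80 µV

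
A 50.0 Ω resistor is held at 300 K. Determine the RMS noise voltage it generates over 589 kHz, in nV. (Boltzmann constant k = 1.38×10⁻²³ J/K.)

V_n = √(4kTRB)
4kTRB = 4 × 1.38×10⁻²³ × 300 × 5.00×10¹ × 5.89×10⁵ = 4.88×10⁻¹³ V²
V_n = √(4.88×10⁻¹³) = 6.98×10⁻⁷ V = 698 nV

698 nV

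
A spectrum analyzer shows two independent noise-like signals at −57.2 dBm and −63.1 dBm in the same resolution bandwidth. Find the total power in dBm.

Convert to linear, add, convert back:
P₁ = 1.91×10⁻⁹ W, P₂ = 4.90×10⁻¹⁰ W
P_tot = 2.40×10⁻⁹ W → 10 log₁₀(P_tot / 10⁻³) = −56.2 dBm

−56.2 dBm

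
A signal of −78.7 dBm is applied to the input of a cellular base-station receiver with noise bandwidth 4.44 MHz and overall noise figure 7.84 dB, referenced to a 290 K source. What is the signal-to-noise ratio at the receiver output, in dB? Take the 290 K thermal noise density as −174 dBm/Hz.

21.0 dB

Noise floor: N = −174 + 10 log₁₀(B) + NF
10 log₁₀(4.44×10⁶) = 66.47 dB
N = −174 + 66.47 + 7.84 = −99.69 dBm
SNR = P_sig − N = −78.7 − (−99.69) = 20.99 dB → 21.0 dB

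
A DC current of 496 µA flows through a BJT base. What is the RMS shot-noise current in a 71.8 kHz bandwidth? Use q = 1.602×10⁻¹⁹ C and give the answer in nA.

3.38 nA

I_n = √(2qI·B)
2qI·B = 2 × 1.602×10⁻¹⁹ × 4.96×10⁻⁴ × 7.18×10⁴ = 1.14×10⁻¹⁷ A²
I_n = √(1.14×10⁻¹⁷) = 3.38×10⁻⁹ A = 3.38 nA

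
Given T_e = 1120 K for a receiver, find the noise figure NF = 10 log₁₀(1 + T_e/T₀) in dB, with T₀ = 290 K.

6.87 dB

F = 1 + T_e/T₀ = 1 + 1120/290 = 4.86207
NF = 10 log₁₀(4.86207) = 6.87 dB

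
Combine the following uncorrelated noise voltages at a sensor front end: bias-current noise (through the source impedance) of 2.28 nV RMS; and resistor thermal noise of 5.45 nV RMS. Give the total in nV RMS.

Uncorrelated sources add in power (mean-square): V_tot = √(ΣV_i²)
V_tot = √[(2.28×10⁻⁹)² + (5.45×10⁻⁹)²] = 5.91×10⁻⁹ V = 5.91 nV

5.91 nV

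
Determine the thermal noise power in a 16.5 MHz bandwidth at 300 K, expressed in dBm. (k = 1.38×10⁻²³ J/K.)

P_n = kTB = 1.38×10⁻²³ × 300 × 1.65×10⁷ = 6.83×10⁻¹⁴ W
In dBm: 10 log₁₀(6.83×10⁻¹⁴ / 10⁻³) = −101.7 dBm

−101.7 dBm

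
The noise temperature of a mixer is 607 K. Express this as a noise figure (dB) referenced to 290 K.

4.90 dB

F = 1 + T_e/T₀ = 1 + 607/290 = 3.0931
NF = 10 log₁₀(3.0931) = 4.90 dB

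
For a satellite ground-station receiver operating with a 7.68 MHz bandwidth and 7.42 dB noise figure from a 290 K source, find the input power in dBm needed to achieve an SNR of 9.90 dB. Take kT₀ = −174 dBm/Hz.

Sensitivity = −174 + 10 log₁₀(B) + NF + SNR_min
= −174 + 68.85 + 7.42 + 9.90
= −87.83 dBm → −87.8 dBm

−87.8 dBm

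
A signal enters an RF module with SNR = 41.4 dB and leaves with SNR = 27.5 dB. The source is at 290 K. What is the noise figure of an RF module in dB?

NF (dB) = SNR_in(dB) − SNR_out(dB) when the source is at T₀
NF = 41.4 − 27.5 = 13.9 dB

13.9 dB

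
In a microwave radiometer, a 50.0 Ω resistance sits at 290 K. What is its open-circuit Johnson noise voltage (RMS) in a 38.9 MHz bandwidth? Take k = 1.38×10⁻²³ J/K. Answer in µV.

V_n = √(4kTRB)
4kTRB = 4 × 1.38×10⁻²³ × 290 × 5.00×10¹ × 3.89×10⁷ = 3.11×10⁻¹¹ V²
V_n = √(3.11×10⁻¹¹) = 5.58×10⁻⁶ V = 5.58 µV

5.58 µV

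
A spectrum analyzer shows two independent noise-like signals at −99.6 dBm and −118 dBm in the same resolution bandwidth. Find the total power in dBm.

Convert to linear, add, convert back:
P₁ = 1.10×10⁻¹³ W, P₂ = 1.58×10⁻¹⁵ W
P_tot = 1.11×10⁻¹³ W → 10 log₁₀(P_tot / 10⁻³) = −99.5 dBm

−99.5 dBm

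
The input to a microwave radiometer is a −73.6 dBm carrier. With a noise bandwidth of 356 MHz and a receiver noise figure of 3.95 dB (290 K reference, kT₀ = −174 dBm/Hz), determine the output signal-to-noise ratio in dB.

10.9 dB

Noise floor: N = −174 + 10 log₁₀(B) + NF
10 log₁₀(3.56×10⁸) = 85.51 dB
N = −174 + 85.51 + 3.95 = −84.54 dBm
SNR = P_sig − N = −73.6 − (−84.54) = 10.94 dB → 10.9 dB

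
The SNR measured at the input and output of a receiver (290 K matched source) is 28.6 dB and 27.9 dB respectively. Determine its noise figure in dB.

0.7 dB

NF (dB) = SNR_in(dB) − SNR_out(dB) when the source is at T₀
NF = 28.6 − 27.9 = 0.7 dB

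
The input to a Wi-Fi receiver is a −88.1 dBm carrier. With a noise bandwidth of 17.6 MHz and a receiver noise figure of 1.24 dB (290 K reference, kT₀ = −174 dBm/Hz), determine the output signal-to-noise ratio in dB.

Noise floor: N = −174 + 10 log₁₀(B) + NF
10 log₁₀(1.76×10⁷) = 72.46 dB
N = −174 + 72.46 + 1.24 = −100.30 dBm
SNR = P_sig − N = −88.1 − (−100.30) = 12.20 dB → 12.2 dB

12.2 dB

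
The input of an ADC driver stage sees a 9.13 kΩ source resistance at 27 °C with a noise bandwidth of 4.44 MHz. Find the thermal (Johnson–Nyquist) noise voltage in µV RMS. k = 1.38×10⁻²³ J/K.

T = 27 °C + 273.15 = 300.15 K
V_n = √(4kTRB)
4kTRB = 4 × 1.38×10⁻²³ × 300.15 × 9.13×10³ × 4.44×10⁶ = 6.72×10⁻¹⁰ V²
V_n = √(6.72×10⁻¹⁰) = 2.59×10⁻⁵ V = 25.9 µV

25.9 µV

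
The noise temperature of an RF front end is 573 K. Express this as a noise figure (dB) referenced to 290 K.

4.74 dB

F = 1 + T_e/T₀ = 1 + 573/290 = 2.97586
NF = 10 log₁₀(2.97586) = 4.74 dB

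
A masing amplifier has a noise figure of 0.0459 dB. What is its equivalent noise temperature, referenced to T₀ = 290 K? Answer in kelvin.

F = 10^(0.0459/10) = 1.01062
T_e = (F − 1)·T₀ = (1.01062 − 1) × 290 = 3.08 K

3.08 K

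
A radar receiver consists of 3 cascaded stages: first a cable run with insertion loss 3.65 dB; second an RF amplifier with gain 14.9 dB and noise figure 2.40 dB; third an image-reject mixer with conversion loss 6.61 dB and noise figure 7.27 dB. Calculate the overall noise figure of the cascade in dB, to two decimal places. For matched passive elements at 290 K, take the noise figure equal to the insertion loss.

6.39 dB

Convert to linear (a loss of L dB is a gain of −L dB): F_i = 10^(NF_i/10), G_i = 10^(G_i,dB/10)
  Stage 1: F_1 = 10^(3.65/10) = 2.317, G_1 = 10^(−3.65/10) = 0.4315
  Stage 2: F_2 = 10^(2.40/10) = 1.738, G_2 = 10^(14.9/10) = 30.90
  Stage 3: F_3 = 10^(7.27/10) = 5.333, G_3 = 10^(−6.61/10) = 0.2183
Friis cascade:
  F = 2.317 + (1.738 − 1)/0.4315 + (5.333 − 1)/13.34 = 4.352
NF = 10 log₁₀(4.352) = 6.39 dB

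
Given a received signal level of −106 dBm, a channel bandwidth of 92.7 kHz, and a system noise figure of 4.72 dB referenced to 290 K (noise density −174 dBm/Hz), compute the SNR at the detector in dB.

Noise floor: N = −174 + 10 log₁₀(B) + NF
10 log₁₀(9.27×10⁴) = 49.67 dB
N = −174 + 49.67 + 4.72 = −119.61 dBm
SNR = P_sig − N = −106 − (−119.61) = 13.61 dB → 13.6 dB

13.6 dB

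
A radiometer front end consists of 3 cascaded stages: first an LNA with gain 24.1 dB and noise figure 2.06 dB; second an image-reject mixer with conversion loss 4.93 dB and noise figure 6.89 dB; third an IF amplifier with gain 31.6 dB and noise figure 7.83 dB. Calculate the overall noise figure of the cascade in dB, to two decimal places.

Convert to linear (a loss of L dB is a gain of −L dB): F_i = 10^(NF_i/10), G_i = 10^(G_i,dB/10)
  Stage 1: F_1 = 10^(2.06/10) = 1.607, G_1 = 10^(24.1/10) = 257.0
  Stage 2: F_2 = 10^(6.89/10) = 4.887, G_2 = 10^(−4.93/10) = 0.3214
  Stage 3: F_3 = 10^(7.83/10) = 6.067, G_3 = 10^(31.6/10) = 1445
Friis cascade:
  F = 1.607 + (4.887 − 1)/257.0 + (6.067 − 1)/82.60 = 1.683
NF = 10 log₁₀(1.683) = 2.26 dB

2.26 dB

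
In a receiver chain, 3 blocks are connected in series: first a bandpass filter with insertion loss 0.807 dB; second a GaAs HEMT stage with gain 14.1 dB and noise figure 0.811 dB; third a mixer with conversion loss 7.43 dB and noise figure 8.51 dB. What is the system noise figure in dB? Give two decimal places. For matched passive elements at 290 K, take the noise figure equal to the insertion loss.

2.40 dB

Convert to linear (a loss of L dB is a gain of −L dB): F_i = 10^(NF_i/10), G_i = 10^(G_i,dB/10)
  Stage 1: F_1 = 10^(0.807/10) = 1.204, G_1 = 10^(−0.807/10) = 0.8304
  Stage 2: F_2 = 10^(0.811/10) = 1.205, G_2 = 10^(14.1/10) = 25.70
  Stage 3: F_3 = 10^(8.51/10) = 7.096, G_3 = 10^(−7.43/10) = 0.1807
Friis cascade:
  F = 1.204 + (1.205 − 1)/0.8304 + (7.096 − 1)/21.35 = 1.737
NF = 10 log₁₀(1.737) = 2.40 dB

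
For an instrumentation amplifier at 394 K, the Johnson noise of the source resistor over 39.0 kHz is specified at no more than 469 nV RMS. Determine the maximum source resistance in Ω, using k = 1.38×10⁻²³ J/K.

Johnson–Nyquist: V_n = √(4kTRB) ⇒ R = V_n² / (4kTB)
4kTB = 4 × 1.38×10⁻²³ × 394 × 3.90×10⁴ = 8.48×10⁻¹⁶
R = (4.69×10⁻⁷)² / 8.48×10⁻¹⁶ = 2.59×10² Ω = 259 Ω

259 Ω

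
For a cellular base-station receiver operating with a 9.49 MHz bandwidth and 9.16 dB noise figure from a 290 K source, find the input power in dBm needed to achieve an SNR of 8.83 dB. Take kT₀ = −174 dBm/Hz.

−86.2 dBm

Sensitivity = −174 + 10 log₁₀(B) + NF + SNR_min
= −174 + 69.77 + 9.16 + 8.83
= −86.24 dBm → −86.2 dBm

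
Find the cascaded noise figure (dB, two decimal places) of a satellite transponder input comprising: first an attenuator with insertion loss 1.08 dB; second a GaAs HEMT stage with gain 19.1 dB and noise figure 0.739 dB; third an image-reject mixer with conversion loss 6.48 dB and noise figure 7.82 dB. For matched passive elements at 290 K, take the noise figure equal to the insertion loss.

2.04 dB

Convert to linear (a loss of L dB is a gain of −L dB): F_i = 10^(NF_i/10), G_i = 10^(G_i,dB/10)
  Stage 1: F_1 = 10^(1.08/10) = 1.282, G_1 = 10^(−1.08/10) = 0.7798
  Stage 2: F_2 = 10^(0.739/10) = 1.185, G_2 = 10^(19.1/10) = 81.28
  Stage 3: F_3 = 10^(7.82/10) = 6.053, G_3 = 10^(−6.48/10) = 0.2249
Friis cascade:
  F = 1.282 + (1.185 − 1)/0.7798 + (6.053 − 1)/63.39 = 1.600
NF = 10 log₁₀(1.600) = 2.04 dB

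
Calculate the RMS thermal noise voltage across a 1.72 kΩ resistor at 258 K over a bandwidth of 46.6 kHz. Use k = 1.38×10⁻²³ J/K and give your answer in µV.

1.07 µV

V_n = √(4kTRB)
4kTRB = 4 × 1.38×10⁻²³ × 258 × 1.72×10³ × 4.66×10⁴ = 1.14×10⁻¹² V²
V_n = √(1.14×10⁻¹²) = 1.07×10⁻⁶ V = 1.07 µV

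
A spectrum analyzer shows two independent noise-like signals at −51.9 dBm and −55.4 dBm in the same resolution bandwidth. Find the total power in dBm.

−50.3 dBm

Convert to linear, add, convert back:
P₁ = 6.46×10⁻⁹ W, P₂ = 2.88×10⁻⁹ W
P_tot = 9.34×10⁻⁹ W → 10 log₁₀(P_tot / 10⁻³) = −50.3 dBm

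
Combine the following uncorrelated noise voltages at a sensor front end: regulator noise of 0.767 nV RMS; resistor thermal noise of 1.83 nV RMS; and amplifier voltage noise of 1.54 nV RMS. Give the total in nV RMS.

Uncorrelated sources add in power (mean-square): V_tot = √(ΣV_i²)
V_tot = √[(7.67×10⁻¹⁰)² + (1.83×10⁻⁹)² + (1.54×10⁻⁹)²] = 2.51×10⁻⁹ V = 2.51 nV

2.51 nV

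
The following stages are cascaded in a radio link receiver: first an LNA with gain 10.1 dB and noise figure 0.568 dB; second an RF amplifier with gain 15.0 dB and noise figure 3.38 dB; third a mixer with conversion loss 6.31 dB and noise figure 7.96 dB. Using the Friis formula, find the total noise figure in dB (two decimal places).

1.04 dB

Convert to linear (a loss of L dB is a gain of −L dB): F_i = 10^(NF_i/10), G_i = 10^(G_i,dB/10)
  Stage 1: F_1 = 10^(0.568/10) = 1.140, G_1 = 10^(10.1/10) = 10.23
  Stage 2: F_2 = 10^(3.38/10) = 2.178, G_2 = 10^(15.0/10) = 31.62
  Stage 3: F_3 = 10^(7.96/10) = 6.252, G_3 = 10^(−6.31/10) = 0.2339
Friis cascade:
  F = 1.140 + (2.178 − 1)/10.23 + (6.252 − 1)/323.6 = 1.271
NF = 10 log₁₀(1.271) = 1.04 dB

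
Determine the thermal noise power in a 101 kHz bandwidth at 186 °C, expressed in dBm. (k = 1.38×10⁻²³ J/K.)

−121.9 dBm

T = 186 °C + 273.15 = 459.15 K
P_n = kTB = 1.38×10⁻²³ × 459.15 × 1.01×10⁵ = 6.40×10⁻¹⁶ W
In dBm: 10 log₁₀(6.40×10⁻¹⁶ / 10⁻³) = −121.9 dBm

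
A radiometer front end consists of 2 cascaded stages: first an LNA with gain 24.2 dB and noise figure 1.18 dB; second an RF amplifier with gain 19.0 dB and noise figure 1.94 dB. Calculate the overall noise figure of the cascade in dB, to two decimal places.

1.19 dB

Convert to linear (a loss of L dB is a gain of −L dB): F_i = 10^(NF_i/10), G_i = 10^(G_i,dB/10)
  Stage 1: F_1 = 10^(1.18/10) = 1.312, G_1 = 10^(24.2/10) = 263.0
  Stage 2: F_2 = 10^(1.94/10) = 1.563, G_2 = 10^(19.0/10) = 79.43
Friis cascade:
  F = 1.312 + (1.563 − 1)/263.0 = 1.314
NF = 10 log₁₀(1.314) = 1.19 dB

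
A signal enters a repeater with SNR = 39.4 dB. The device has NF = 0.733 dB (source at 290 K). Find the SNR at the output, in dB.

By definition F = SNR_in/SNR_out, so in dB: SNR_out = SNR_in − NF
SNR_out = 39.4 − 0.733 = 38.667 dB

38.667 dB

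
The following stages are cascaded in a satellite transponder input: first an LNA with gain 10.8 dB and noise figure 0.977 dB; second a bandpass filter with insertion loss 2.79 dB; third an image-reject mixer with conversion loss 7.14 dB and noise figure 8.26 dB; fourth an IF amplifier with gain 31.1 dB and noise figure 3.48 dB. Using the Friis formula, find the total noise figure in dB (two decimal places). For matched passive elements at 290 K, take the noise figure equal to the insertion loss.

5.10 dB

Convert to linear (a loss of L dB is a gain of −L dB): F_i = 10^(NF_i/10), G_i = 10^(G_i,dB/10)
  Stage 1: F_1 = 10^(0.977/10) = 1.252, G_1 = 10^(10.8/10) = 12.02
  Stage 2: F_2 = 10^(2.79/10) = 1.901, G_2 = 10^(−2.79/10) = 0.5260
  Stage 3: F_3 = 10^(8.26/10) = 6.699, G_3 = 10^(−7.14/10) = 0.1932
  Stage 4: F_4 = 10^(3.48/10) = 2.228, G_4 = 10^(31.1/10) = 1288
Friis cascade:
  F = 1.252 + (1.901 − 1)/12.02 + (6.699 − 1)/6.324 + (2.228 − 1)/1.222 = 3.234
NF = 10 log₁₀(3.234) = 5.10 dB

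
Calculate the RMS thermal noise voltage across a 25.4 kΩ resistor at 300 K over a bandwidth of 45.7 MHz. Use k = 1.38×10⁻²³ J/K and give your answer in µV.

139 µV

V_n = √(4kTRB)
4kTRB = 4 × 1.38×10⁻²³ × 300 × 2.54×10⁴ × 4.57×10⁷ = 1.92×10⁻⁸ V²
V_n = √(1.92×10⁻⁸) = 1.39×10⁻⁴ V = 139 µV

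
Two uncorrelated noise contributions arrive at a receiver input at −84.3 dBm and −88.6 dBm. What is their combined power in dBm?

Convert to linear, add, convert back:
P₁ = 3.72×10⁻¹² W, P₂ = 1.38×10⁻¹² W
P_tot = 5.10×10⁻¹² W → 10 log₁₀(P_tot / 10⁻³) = −82.9 dBm

−82.9 dBm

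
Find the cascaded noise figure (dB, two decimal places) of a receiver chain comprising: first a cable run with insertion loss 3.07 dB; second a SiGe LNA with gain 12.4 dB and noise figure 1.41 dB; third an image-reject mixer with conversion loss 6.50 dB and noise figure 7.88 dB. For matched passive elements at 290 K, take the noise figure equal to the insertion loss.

Convert to linear (a loss of L dB is a gain of −L dB): F_i = 10^(NF_i/10), G_i = 10^(G_i,dB/10)
  Stage 1: F_1 = 10^(3.07/10) = 2.028, G_1 = 10^(−3.07/10) = 0.4932
  Stage 2: F_2 = 10^(1.41/10) = 1.384, G_2 = 10^(12.4/10) = 17.38
  Stage 3: F_3 = 10^(7.88/10) = 6.138, G_3 = 10^(−6.50/10) = 0.2239
Friis cascade:
  F = 2.028 + (1.384 − 1)/0.4932 + (6.138 − 1)/8.570 = 3.405
NF = 10 log₁₀(3.405) = 5.32 dB

5.32 dB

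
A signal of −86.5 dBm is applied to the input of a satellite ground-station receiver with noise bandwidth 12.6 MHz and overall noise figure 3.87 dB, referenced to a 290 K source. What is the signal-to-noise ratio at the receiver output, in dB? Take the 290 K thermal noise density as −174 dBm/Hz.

Noise floor: N = −174 + 10 log₁₀(B) + NF
10 log₁₀(1.26×10⁷) = 71 dB
N = −174 + 71 + 3.87 = −99.13 dBm
SNR = P_sig − N = −86.5 − (−99.13) = 12.63 dB → 12.6 dB

12.6 dB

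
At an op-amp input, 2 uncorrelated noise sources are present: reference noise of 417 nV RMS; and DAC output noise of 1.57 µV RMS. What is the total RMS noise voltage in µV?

1.62 µV

Uncorrelated sources add in power (mean-square): V_tot = √(ΣV_i²)
V_tot = √[(4.17×10⁻⁷)² + (1.57×10⁻⁶)²] = 1.62×10⁻⁶ V = 1.62 µV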